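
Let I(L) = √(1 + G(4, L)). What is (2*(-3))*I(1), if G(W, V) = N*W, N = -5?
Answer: -6*I*√19 ≈ -26.153*I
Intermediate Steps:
G(W, V) = -5*W
I(L) = I*√19 (I(L) = √(1 - 5*4) = √(1 - 20) = √(-19) = I*√19)
(2*(-3))*I(1) = (2*(-3))*(I*√19) = -6*I*√19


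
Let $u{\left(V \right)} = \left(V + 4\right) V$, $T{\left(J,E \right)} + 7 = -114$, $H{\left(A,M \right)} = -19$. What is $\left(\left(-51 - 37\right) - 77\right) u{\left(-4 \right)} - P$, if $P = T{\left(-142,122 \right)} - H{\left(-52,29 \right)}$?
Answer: $102$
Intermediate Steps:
$T{\left(J,E \right)} = -121$ ($T{\left(J,E \right)} = -7 - 114 = -121$)
$u{\left(V \right)} = V \left(4 + V\right)$ ($u{\left(V \right)} = \left(4 + V\right) V = V \left(4 + V\right)$)
$P = -102$ ($P = -121 - -19 = -121 + 19 = -102$)
$\left(\left(-51 - 37\right) - 77\right) u{\left(-4 \right)} - P = \left(\left(-51 - 37\right) - 77\right) \left(- 4 \left(4 - 4\right)\right) - -102 = \left(-88 - 77\right) \left(\left(-4\right) 0\right) + 102 = \left(-165\right) 0 + 102 = 0 + 102 = 102$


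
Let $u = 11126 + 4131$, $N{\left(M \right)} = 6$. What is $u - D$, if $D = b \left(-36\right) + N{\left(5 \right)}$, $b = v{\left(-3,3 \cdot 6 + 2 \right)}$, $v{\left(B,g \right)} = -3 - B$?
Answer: $15251$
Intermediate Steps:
$u = 15257$
$b = 0$ ($b = -3 - -3 = -3 + 3 = 0$)
$D = 6$ ($D = 0 \left(-36\right) + 6 = 0 + 6 = 6$)
$u - D = 15257 - 6 = 15251$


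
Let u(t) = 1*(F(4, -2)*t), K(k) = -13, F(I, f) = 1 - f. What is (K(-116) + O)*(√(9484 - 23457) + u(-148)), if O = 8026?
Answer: -3557772 + 8013*I*√13973 ≈ -3.5578e+6 + 9.472e+5*I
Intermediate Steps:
u(t) = 3*t (u(t) = 1*((1 - 1*(-2))*t) = 1*((1 + 2)*t) = 1*(3*t) = 3*t)
(K(-116) + O)*(√(9484 - 23457) + u(-148)) = (-13 + 8026)*(√(9484 - 23457) + 3*(-148)) = 8013*(√(-13973) - 444) = 8013*(I*√13973 - 444) = 8013*(-444 + I*√13973) = -3557772 + 8013*I*√13973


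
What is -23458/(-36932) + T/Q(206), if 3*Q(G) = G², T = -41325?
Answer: -895795253/391811588 ≈ -2.2863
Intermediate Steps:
Q(G) = G²/3
-23458/(-36932) + T/Q(206) = -23458/(-36932) - 41325/((⅓)*206²) = -23458*(-1/36932) - 41325/((⅓)*42436) = 11729/18466 - 41325/42436/3 = 11729/18466 - 41325*3/42436 = 11729/18466 - 123975/42436 = -895795253/391811588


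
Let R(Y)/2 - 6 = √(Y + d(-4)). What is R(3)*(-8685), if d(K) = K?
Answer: -104220 - 17370*I ≈ -1.0422e+5 - 17370.0*I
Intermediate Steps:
R(Y) = 12 + 2*√(-4 + Y) (R(Y) = 12 + 2*√(Y - 4) = 12 + 2*√(-4 + Y))
R(3)*(-8685) = (12 + 2*√(-4 + 3))*(-8685) = (12 + 2*√(-1))*(-8685) = (12 + 2*I)*(-8685) = -104220 - 17370*I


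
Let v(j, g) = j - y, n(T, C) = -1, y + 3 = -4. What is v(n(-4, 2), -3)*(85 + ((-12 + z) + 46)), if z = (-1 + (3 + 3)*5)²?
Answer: 5760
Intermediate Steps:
y = -7 (y = -3 - 4 = -7)
z = 841 (z = (-1 + 6*5)² = (-1 + 30)² = 29² = 841)
v(j, g) = 7 + j (v(j, g) = j - 1*(-7) = j + 7 = 7 + j)
v(n(-4, 2), -3)*(85 + ((-12 + z) + 46)) = (7 - 1)*(85 + ((-12 + 841) + 46)) = 6*(85 + (829 + 46)) = 6*(85 + 875) = 6*960 = 5760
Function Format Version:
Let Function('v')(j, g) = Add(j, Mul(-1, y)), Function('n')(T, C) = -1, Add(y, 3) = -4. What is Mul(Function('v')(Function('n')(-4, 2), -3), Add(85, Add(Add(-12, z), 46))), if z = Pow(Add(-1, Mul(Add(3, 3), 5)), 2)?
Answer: 5760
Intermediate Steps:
y = -7 (y = Add(-3, -4) = -7)
z = 841 (z = Pow(Add(-1, Mul(6, 5)), 2) = Pow(Add(-1, 30), 2) = Pow(29, 2) = 841)
Function('v')(j, g) = Add(7, j) (Function('v')(j, g) = Add(j, Mul(-1, -7)) = Add(j, 7) = Add(7, j))
Mul(Function('v')(Function('n')(-4, 2), -3), Add(85, Add(Add(-12, z), 46))) = Mul(Add(7, -1), Add(85, Add(Add(-12, 841), 46))) = Mul(6, Add(85, Add(829, 46))) = Mul(6, Add(85, 875)) = Mul(6, 960) = 5760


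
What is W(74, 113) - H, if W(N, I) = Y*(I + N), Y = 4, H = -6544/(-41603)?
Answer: 31112500/41603 ≈ 747.84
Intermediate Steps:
H = 6544/41603 (H = -6544*(-1/41603) = 6544/41603 ≈ 0.15730)
W(N, I) = 4*I + 4*N (W(N, I) = 4*(I + N) = 4*I + 4*N)
W(74, 113) - H = (4*113 + 4*74) - 1*6544/41603 = (452 + 296) - 6544/41603 = 748 - 6544/41603 = 31112500/41603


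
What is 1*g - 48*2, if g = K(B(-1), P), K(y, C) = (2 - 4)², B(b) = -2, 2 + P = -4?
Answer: -92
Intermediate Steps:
P = -6 (P = -2 - 4 = -6)
K(y, C) = 4 (K(y, C) = (-2)² = 4)
g = 4
1*g - 48*2 = 1*4 - 48*2 = 4 - 12*8 = 4 - 96 = -92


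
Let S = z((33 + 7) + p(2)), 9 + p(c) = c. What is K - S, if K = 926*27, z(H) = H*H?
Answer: 23913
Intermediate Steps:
p(c) = -9 + c
z(H) = H²
S = 1089 (S = ((33 + 7) + (-9 + 2))² = (40 - 7)² = 33² = 1089)
K = 25002
K - S = 25002 - 1*1089 = 25002 - 1089 = 23913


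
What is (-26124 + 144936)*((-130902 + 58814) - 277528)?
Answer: -41538576192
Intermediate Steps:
(-26124 + 144936)*((-130902 + 58814) - 277528) = 118812*(-72088 - 277528) = 118812*(-349616) = -41538576192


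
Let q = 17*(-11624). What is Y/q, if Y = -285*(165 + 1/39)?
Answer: 152855/642226 ≈ 0.23801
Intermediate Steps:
Y = -611420/13 (Y = -285*(165 + 1/39) = -285*6436/39 = -611420/13 ≈ -47032.)
q = -197608
Y/q = -611420/13/(-197608) = -611420/13*(-1/197608) = 152855/642226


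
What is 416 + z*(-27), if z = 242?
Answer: -6118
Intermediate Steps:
416 + z*(-27) = 416 + 242*(-27) = 416 - 6534 = -6118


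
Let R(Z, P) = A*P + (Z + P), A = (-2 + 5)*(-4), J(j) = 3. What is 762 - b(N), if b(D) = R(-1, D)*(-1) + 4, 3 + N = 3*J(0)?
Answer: 691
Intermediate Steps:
N = 6 (N = -3 + 3*3 = -3 + 9 = 6)
A = -12 (A = 3*(-4) = -12)
R(Z, P) = Z - 11*P (R(Z, P) = -12*P + (Z + P) = -12*P + (P + Z) = Z - 11*P)
b(D) = 5 + 11*D (b(D) = (-1 - 11*D)*(-1) + 4 = (1 + 11*D) + 4 = 5 + 11*D)
762 - b(N) = 762 - (5 + 11*6) = 762 - (5 + 66) = 762 - 1*71 = 762 - 71 = 691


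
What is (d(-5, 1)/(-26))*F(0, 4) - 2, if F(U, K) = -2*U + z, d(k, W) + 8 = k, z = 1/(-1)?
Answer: -5/2 ≈ -2.5000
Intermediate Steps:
z = -1
d(k, W) = -8 + k
F(U, K) = -1 - 2*U (F(U, K) = -2*U - 1 = -1 - 2*U)
(d(-5, 1)/(-26))*F(0, 4) - 2 = ((-8 - 5)/(-26))*(-1 - 2*0) - 2 = (-13*(-1/26))*(-1 + 0) - 2 = (1/2)*(-1) - 2 = -1/2 - 2 = -5/2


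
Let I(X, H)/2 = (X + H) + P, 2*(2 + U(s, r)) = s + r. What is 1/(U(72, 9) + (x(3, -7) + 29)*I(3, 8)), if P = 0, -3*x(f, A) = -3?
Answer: 2/1397 ≈ 0.0014316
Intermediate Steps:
U(s, r) = -2 + r/2 + s/2 (U(s, r) = -2 + (s + r)/2 = -2 + (r + s)/2 = -2 + (r/2 + s/2) = -2 + r/2 + s/2)
x(f, A) = 1 (x(f, A) = -1/3*(-3) = 1)
I(X, H) = 2*H + 2*X (I(X, H) = 2*((X + H) + 0) = 2*((H + X) + 0) = 2*(H + X) = 2*H + 2*X)
1/(U(72, 9) + (x(3, -7) + 29)*I(3, 8)) = 1/((-2 + (1/2)*9 + (1/2)*72) + (1 + 29)*(2*8 + 2*3)) = 1/((-2 + 9/2 + 36) + 30*(16 + 6)) = 1/(77/2 + 30*22) = 1/(77/2 + 660) = 1/(1397/2) = 2/1397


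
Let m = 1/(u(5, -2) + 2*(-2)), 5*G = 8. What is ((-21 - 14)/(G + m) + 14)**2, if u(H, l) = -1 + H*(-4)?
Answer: 108241/1521 ≈ 71.164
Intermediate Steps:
u(H, l) = -1 - 4*H
G = 8/5 (G = (1/5)*8 = 8/5 ≈ 1.6000)
m = -1/25 (m = 1/((-1 - 4*5) + 2*(-2)) = 1/((-1 - 20) - 4) = 1/(-21 - 4) = 1/(-25) = -1/25 ≈ -0.040000)
((-21 - 14)/(G + m) + 14)**2 = ((-21 - 14)/(8/5 - 1/25) + 14)**2 = (-35/39/25 + 14)**2 = (-35*25/39 + 14)**2 = (-875/39 + 14)**2 = (-329/39)**2 = 108241/1521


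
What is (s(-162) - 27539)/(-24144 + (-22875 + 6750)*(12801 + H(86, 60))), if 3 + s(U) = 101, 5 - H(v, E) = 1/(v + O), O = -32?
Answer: 493938/3717370717 ≈ 0.00013287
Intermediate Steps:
H(v, E) = 5 - 1/(-32 + v) (H(v, E) = 5 - 1/(v - 32) = 5 - 1/(-32 + v))
s(U) = 98 (s(U) = -3 + 101 = 98)
(s(-162) - 27539)/(-24144 + (-22875 + 6750)*(12801 + H(86, 60))) = (98 - 27539)/(-24144 + (-22875 + 6750)*(12801 + (-161 + 5*86)/(-32 + 86))) = -27441/(-24144 - 16125*(12801 + (-161 + 430)/54)) = -27441/(-24144 - 16125*(12801 + (1/54)*269)) = -27441/(-24144 - 16125*(12801 + 269/54)) = -27441/(-24144 - 16125*691523/54) = -27441/(-24144 - 3716936125/18) = -27441/(-3717370717/18) = -27441*(-18/3717370717) = 493938/3717370717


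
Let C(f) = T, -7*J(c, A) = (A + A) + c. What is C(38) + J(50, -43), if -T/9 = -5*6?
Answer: 1926/7 ≈ 275.14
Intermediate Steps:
J(c, A) = -2*A/7 - c/7 (J(c, A) = -((A + A) + c)/7 = -(2*A + c)/7 = -(c + 2*A)/7 = -2*A/7 - c/7)
T = 270 (T = -(-45)*6 = -9*(-30) = 270)
C(f) = 270
C(38) + J(50, -43) = 270 + (-2/7*(-43) - ⅐*50) = 270 + (86/7 - 50/7) = 270 + 36/7 = 1926/7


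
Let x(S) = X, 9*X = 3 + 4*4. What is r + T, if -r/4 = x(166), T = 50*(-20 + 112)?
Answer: 41324/9 ≈ 4591.6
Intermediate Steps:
X = 19/9 (X = (3 + 4*4)/9 = (3 + 16)/9 = (⅑)*19 = 19/9 ≈ 2.1111)
x(S) = 19/9
T = 4600 (T = 50*92 = 4600)
r = -76/9 (r = -4*19/9 = -76/9 ≈ -8.4444)
r + T = -76/9 + 4600 = 41324/9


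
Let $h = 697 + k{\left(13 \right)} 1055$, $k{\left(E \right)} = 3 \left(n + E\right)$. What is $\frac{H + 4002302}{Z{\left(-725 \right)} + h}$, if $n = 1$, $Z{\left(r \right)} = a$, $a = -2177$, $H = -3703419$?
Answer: $\frac{298883}{42830} \approx 6.9784$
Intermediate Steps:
$Z{\left(r \right)} = -2177$
$k{\left(E \right)} = 3 + 3 E$ ($k{\left(E \right)} = 3 \left(1 + E\right) = 3 + 3 E$)
$h = 45007$ ($h = 697 + \left(3 + 3 \cdot 13\right) 1055 = 697 + \left(3 + 39\right) 1055 = 697 + 42 \cdot 1055 = 697 + 44310 = 45007$)
$\frac{H + 4002302}{Z{\left(-725 \right)} + h} = \frac{-3703419 + 4002302}{-2177 + 45007} = \frac{298883}{42830}$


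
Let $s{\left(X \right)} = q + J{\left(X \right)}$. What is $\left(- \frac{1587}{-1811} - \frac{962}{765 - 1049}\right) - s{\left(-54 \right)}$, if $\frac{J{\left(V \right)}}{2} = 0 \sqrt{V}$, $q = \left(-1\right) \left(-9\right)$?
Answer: $- \frac{1218013}{257162} \approx -4.7364$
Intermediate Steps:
$q = 9$
$J{\left(V \right)} = 0$ ($J{\left(V \right)} = 2 \cdot 0 \sqrt{V} = 2 \cdot 0 = 0$)
$s{\left(X \right)} = 9$ ($s{\left(X \right)} = 9 + 0 = 9$)
$\left(- \frac{1587}{-1811} - \frac{962}{765 - 1049}\right) - s{\left(-54 \right)} = \left(- \frac{1587}{-1811} - \frac{962}{765 - 1049}\right) - 9 = \left(\left(-1587\right) \left(- \frac{1}{1811}\right) - \frac{962}{-284}\right) - 9 = \left(\frac{1587}{1811} - - \frac{481}{142}\right) - 9 = \left(\frac{1587}{1811} + \frac{481}{142}\right) - 9 = \frac{1096445}{257162} - 9 = - \frac{1218013}{257162}$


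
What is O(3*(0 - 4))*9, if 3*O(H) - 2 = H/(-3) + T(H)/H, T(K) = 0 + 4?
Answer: 17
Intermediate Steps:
T(K) = 4
O(H) = 2/3 - H/9 + 4/(3*H) (O(H) = 2/3 + (H/(-3) + 4/H)/3 = 2/3 + (H*(-1/3) + 4/H)/3 = 2/3 + (-H/3 + 4/H)/3 = 2/3 + (4/H - H/3)/3 = 2/3 + (-H/9 + 4/(3*H)) = 2/3 - H/9 + 4/(3*H))
O(3*(0 - 4))*9 = ((12 - 3*(0 - 4)*(-6 + 3*(0 - 4)))/(9*((3*(0 - 4)))))*9 = ((12 - 3*(-4)*(-6 + 3*(-4)))/(9*((3*(-4)))))*9 = ((1/9)*(12 - 1*(-12)*(-6 - 12))/(-12))*9 = ((1/9)*(-1/12)*(12 - 1*(-12)*(-18)))*9 = ((1/9)*(-1/12)*(12 - 216))*9 = ((1/9)*(-1/12)*(-204))*9 = (17/9)*9 = 17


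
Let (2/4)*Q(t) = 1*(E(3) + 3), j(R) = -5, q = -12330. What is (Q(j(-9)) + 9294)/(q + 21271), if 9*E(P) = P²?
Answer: 9302/8941 ≈ 1.0404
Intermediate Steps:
E(P) = P²/9
Q(t) = 8 (Q(t) = 2*(1*((⅑)*3² + 3)) = 2*(1*((⅑)*9 + 3)) = 2*(1*(1 + 3)) = 2*(1*4) = 2*4 = 8)
(Q(j(-9)) + 9294)/(q + 21271) = (8 + 9294)/(-12330 + 21271) = 9302/8941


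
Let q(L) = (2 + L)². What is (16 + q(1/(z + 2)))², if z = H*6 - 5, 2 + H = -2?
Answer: 209467729/531441 ≈ 394.15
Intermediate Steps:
H = -4 (H = -2 - 2 = -4)
z = -29 (z = -4*6 - 5 = -24 - 5 = -29)
(16 + q(1/(z + 2)))² = (16 + (2 + 1/(-29 + 2))²)² = (16 + (2 + 1/(-27))²)² = (16 + (2 - 1/27)²)² = (16 + (53/27)²)² = (16 + 2809/729)² = (14473/729)² = 209467729/531441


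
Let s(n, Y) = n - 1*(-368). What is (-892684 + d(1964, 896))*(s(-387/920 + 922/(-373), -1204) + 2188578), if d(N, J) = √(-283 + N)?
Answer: -670515677769830467/343160 ≈ -1.9539e+12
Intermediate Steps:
s(n, Y) = 368 + n (s(n, Y) = n + 368 = 368 + n)
(-892684 + d(1964, 896))*(s(-387/920 + 922/(-373), -1204) + 2188578) = (-892684 + √(-283 + 1964))*((368 + (-387/920 + 922/(-373))) + 2188578) = (-892684 + √1681)*((368 + (-387*1/920 + 922*(-1/373))) + 2188578) = (-892684 + 41)*((368 + (-387/920 - 922/373)) + 2188578) = -892643*((368 - 992591/343160) + 2188578) = -892643*(125290289/343160 + 2188578) = -892643*751157716769/343160 = -670515677769830467/343160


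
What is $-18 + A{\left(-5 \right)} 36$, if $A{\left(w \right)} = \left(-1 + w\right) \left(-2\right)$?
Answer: $414$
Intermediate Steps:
$A{\left(w \right)} = 2 - 2 w$
$-18 + A{\left(-5 \right)} 36 = -18 + \left(2 - -10\right) 36 = -18 + \left(2 + 10\right) 36 = -18 + 12 \cdot 36 = -18 + 432 = 414$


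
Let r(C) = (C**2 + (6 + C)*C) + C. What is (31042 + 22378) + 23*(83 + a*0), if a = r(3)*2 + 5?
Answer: 55329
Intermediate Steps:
r(C) = C + C**2 + C*(6 + C) (r(C) = (C**2 + C*(6 + C)) + C = C + C**2 + C*(6 + C))
a = 83 (a = (3*(7 + 2*3))*2 + 5 = (3*(7 + 6))*2 + 5 = (3*13)*2 + 5 = 39*2 + 5 = 78 + 5 = 83)
(31042 + 22378) + 23*(83 + a*0) = (31042 + 22378) + 23*(83 + 83*0) = 53420 + 23*(83 + 0) = 53420 + 23*83 = 53420 + 1909 = 55329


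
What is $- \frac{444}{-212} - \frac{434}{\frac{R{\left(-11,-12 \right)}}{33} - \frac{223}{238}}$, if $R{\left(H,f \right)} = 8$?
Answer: $\frac{181263213}{289115} \approx 626.96$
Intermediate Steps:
$- \frac{444}{-212} - \frac{434}{\frac{R{\left(-11,-12 \right)}}{33} - \frac{223}{238}} = - \frac{444}{-212} - \frac{434}{\frac{8}{33} - \frac{223}{238}} = \left(-444\right) \left(- \frac{1}{212}\right) - \frac{434}{8 \cdot \frac{1}{33} - \frac{223}{238}} = \frac{111}{53} - \frac{434}{\frac{8}{33} - \frac{223}{238}} = \frac{111}{53} - \frac{434}{- \frac{5455}{7854}} = \frac{111}{53} - - \frac{3408636}{5455} = \frac{111}{53} + \frac{3408636}{5455} = \frac{181263213}{289115}$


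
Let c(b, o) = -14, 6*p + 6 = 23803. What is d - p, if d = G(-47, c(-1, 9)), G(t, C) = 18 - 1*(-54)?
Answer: -23365/6 ≈ -3894.2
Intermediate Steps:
p = 23797/6 (p = -1 + (1/6)*23803 = -1 + 23803/6 = 23797/6 ≈ 3966.2)
G(t, C) = 72 (G(t, C) = 18 + 54 = 72)
d = 72
d - p = 72 - 1*23797/6 = 72 - 23797/6 = -23365/6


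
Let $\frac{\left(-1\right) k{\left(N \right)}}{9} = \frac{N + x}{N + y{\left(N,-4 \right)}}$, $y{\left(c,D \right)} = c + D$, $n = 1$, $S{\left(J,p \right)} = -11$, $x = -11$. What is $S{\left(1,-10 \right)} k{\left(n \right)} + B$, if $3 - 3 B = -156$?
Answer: $548$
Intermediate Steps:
$y{\left(c,D \right)} = D + c$
$k{\left(N \right)} = - \frac{9 \left(-11 + N\right)}{-4 + 2 N}$ ($k{\left(N \right)} = - 9 \frac{N - 11}{N + \left(-4 + N\right)} = - 9 \frac{-11 + N}{-4 + 2 N} = - \frac{9 \left(-11 + N\right)}{-4 + 2 N}$)
$B = 53$ ($B = 1 - -52 = 1 + 52 = 53$)
$S{\left(1,-10 \right)} k{\left(n \right)} + B = - 11 \frac{9 \left(11 - 1\right)}{2 \left(-2 + 1\right)} + 53 = - 11 \frac{9 \left(11 - 1\right)}{2 \left(-1\right)} + 53 = - 11 \cdot \frac{9}{2} \left(-1\right) 10 + 53 = \left(-11\right) \left(-45\right) + 53 = 495 + 53 = 548$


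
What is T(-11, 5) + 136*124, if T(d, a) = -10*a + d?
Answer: 16803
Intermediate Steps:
T(d, a) = d - 10*a
T(-11, 5) + 136*124 = (-11 - 10*5) + 136*124 = (-11 - 50) + 16864 = -61 + 16864 = 16803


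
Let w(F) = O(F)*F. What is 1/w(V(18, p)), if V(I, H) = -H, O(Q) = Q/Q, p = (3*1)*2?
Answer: -1/6 ≈ -0.16667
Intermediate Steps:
p = 6 (p = 3*2 = 6)
O(Q) = 1
w(F) = F (w(F) = 1*F = F)
1/w(V(18, p)) = 1/(-1*6) = 1/(-6) = -1/6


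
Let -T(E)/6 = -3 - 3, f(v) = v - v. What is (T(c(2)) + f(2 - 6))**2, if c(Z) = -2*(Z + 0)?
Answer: 1296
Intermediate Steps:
f(v) = 0
c(Z) = -2*Z
T(E) = 36 (T(E) = -6*(-3 - 3) = -6*(-6) = 36)
(T(c(2)) + f(2 - 6))**2 = (36 + 0)**2 = 36**2 = 1296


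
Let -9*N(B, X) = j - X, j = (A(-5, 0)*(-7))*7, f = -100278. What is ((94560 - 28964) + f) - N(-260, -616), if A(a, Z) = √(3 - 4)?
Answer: -311522/9 - 49*I/9 ≈ -34614.0 - 5.4444*I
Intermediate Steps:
A(a, Z) = I (A(a, Z) = √(-1) = I)
j = -49*I (j = (I*(-7))*7 = -7*I*7 = -49*I ≈ -49.0*I)
N(B, X) = X/9 + 49*I/9 (N(B, X) = -(-49*I - X)/9 = -(-X - 49*I)/9 = X/9 + 49*I/9)
((94560 - 28964) + f) - N(-260, -616) = ((94560 - 28964) - 100278) - ((⅑)*(-616) + 49*I/9) = (65596 - 100278) - (-616/9 + 49*I/9) = -34682 + (616/9 - 49*I/9) = -311522/9 - 49*I/9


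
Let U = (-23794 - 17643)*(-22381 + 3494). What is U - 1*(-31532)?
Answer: 782652151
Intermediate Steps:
U = 782620619 (U = -41437*(-18887) = 782620619)
U - 1*(-31532) = 782620619 - 1*(-31532) = 782620619 + 31532 = 782652151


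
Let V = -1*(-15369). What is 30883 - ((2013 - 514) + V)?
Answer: 14015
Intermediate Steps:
V = 15369
30883 - ((2013 - 514) + V) = 30883 - ((2013 - 514) + 15369) = 30883 - (1499 + 15369) = 30883 - 1*16868 = 30883 - 16868 = 14015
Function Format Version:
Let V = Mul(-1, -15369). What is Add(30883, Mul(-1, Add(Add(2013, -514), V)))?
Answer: 14015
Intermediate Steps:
V = 15369
Add(30883, Mul(-1, Add(Add(2013, -514), V))) = Add(30883, Mul(-1, Add(Add(2013, -514), 15369))) = Add(30883, Mul(-1, Add(1499, 15369))) = Add(30883, Mul(-1, 16868)) = Add(30883, -16868) = 14015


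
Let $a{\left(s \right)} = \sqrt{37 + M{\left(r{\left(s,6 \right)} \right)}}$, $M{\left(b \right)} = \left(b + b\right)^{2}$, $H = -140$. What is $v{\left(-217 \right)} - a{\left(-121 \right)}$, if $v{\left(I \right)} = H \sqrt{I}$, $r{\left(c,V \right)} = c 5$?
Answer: $- \sqrt{1464137} - 140 i \sqrt{217} \approx -1210.0 - 2062.3 i$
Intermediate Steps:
$r{\left(c,V \right)} = 5 c$
$M{\left(b \right)} = 4 b^{2}$ ($M{\left(b \right)} = \left(2 b\right)^{2} = 4 b^{2}$)
$v{\left(I \right)} = - 140 \sqrt{I}$
$a{\left(s \right)} = \sqrt{37 + 100 s^{2}}$ ($a{\left(s \right)} = \sqrt{37 + 4 \left(5 s\right)^{2}} = \sqrt{37 + 4 \cdot 25 s^{2}} = \sqrt{37 + 100 s^{2}}$)
$v{\left(-217 \right)} - a{\left(-121 \right)} = - 140 \sqrt{-217} - \sqrt{37 + 100 \left(-121\right)^{2}} = - 140 i \sqrt{217} - \sqrt{37 + 100 \cdot 14641} = - 140 i \sqrt{217} - \sqrt{37 + 1464100} = - 140 i \sqrt{217} - \sqrt{1464137} = - \sqrt{1464137} - 140 i \sqrt{217}$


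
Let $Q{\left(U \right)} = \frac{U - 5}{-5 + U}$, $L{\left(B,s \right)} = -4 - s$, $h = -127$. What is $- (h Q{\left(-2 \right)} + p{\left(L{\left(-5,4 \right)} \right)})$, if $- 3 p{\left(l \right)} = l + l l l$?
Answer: $- \frac{139}{3} \approx -46.333$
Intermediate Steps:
$Q{\left(U \right)} = 1$ ($Q{\left(U \right)} = \frac{-5 + U}{-5 + U} = 1$)
$p{\left(l \right)} = - \frac{l}{3} - \frac{l^{3}}{3}$ ($p{\left(l \right)} = - \frac{l + l l l}{3} = - \frac{l + l^{2} l}{3} = - \frac{l + l^{3}}{3} = - \frac{l}{3} - \frac{l^{3}}{3}$)
$- (h Q{\left(-2 \right)} + p{\left(L{\left(-5,4 \right)} \right)}) = - (\left(-127\right) 1 - \frac{\left(-4 - 4\right) \left(1 + \left(-4 - 4\right)^{2}\right)}{3}) = - (-127 - \frac{\left(-4 - 4\right) \left(1 + \left(-4 - 4\right)^{2}\right)}{3}) = - (-127 - - \frac{8 \left(1 + \left(-8\right)^{2}\right)}{3}) = - (-127 - - \frac{8 \left(1 + 64\right)}{3}) = - (-127 - \left(- \frac{8}{3}\right) 65) = - (-127 + \frac{520}{3}) = \left(-1\right) \frac{139}{3} = - \frac{139}{3}$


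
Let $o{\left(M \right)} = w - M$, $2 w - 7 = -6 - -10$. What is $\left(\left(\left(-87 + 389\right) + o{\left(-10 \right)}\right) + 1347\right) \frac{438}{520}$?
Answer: $\frac{729051}{520} \approx 1402.0$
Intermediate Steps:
$w = \frac{11}{2}$ ($w = \frac{7}{2} + \frac{-6 - -10}{2} = \frac{7}{2} + \frac{-6 + 10}{2} = \frac{7}{2} + \frac{1}{2} \cdot 4 = \frac{7}{2} + 2 = \frac{11}{2} \approx 5.5$)
$o{\left(M \right)} = \frac{11}{2} - M$
$\left(\left(\left(-87 + 389\right) + o{\left(-10 \right)}\right) + 1347\right) \frac{438}{520} = \left(\left(\left(-87 + 389\right) + \left(\frac{11}{2} - -10\right)\right) + 1347\right) \frac{438}{520} = \left(\left(302 + \left(\frac{11}{2} + 10\right)\right) + 1347\right) 438 \cdot \frac{1}{520} = \left(\left(302 + \frac{31}{2}\right) + 1347\right) \frac{219}{260} = \left(\frac{635}{2} + 1347\right) \frac{219}{260} = \frac{3329}{2} \cdot \frac{219}{260} = \frac{729051}{520}$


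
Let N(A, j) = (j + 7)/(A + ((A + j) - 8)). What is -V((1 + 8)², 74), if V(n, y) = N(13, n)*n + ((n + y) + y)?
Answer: -301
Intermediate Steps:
N(A, j) = (7 + j)/(-8 + j + 2*A) (N(A, j) = (7 + j)/(A + (-8 + A + j)) = (7 + j)/(-8 + j + 2*A))
V(n, y) = n + 2*y + n*(7 + n)/(18 + n) (V(n, y) = ((7 + n)/(-8 + n + 2*13))*n + ((n + y) + y) = ((7 + n)/(-8 + n + 26))*n + (n + 2*y) = ((7 + n)/(18 + n))*n + (n + 2*y) = n*(7 + n)/(18 + n) + (n + 2*y) = n + 2*y + n*(7 + n)/(18 + n))
-V((1 + 8)², 74) = -((1 + 8)²*(7 + (1 + 8)²) + (18 + (1 + 8)²)*((1 + 8)² + 2*74))/(18 + (1 + 8)²) = -(9²*(7 + 9²) + (18 + 9²)*(9² + 148))/(18 + 9²) = -(81*(7 + 81) + (18 + 81)*(81 + 148))/(18 + 81) = -(81*88 + 99*229)/99 = -(7128 + 22671)/99 = -29799/99 = -1*301 = -301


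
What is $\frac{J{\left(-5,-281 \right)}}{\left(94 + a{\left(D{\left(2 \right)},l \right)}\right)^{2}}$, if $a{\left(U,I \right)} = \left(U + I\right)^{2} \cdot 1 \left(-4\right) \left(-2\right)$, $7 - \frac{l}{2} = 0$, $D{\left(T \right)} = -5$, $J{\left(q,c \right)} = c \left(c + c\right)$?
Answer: $\frac{78961}{275282} \approx 0.28684$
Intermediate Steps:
$J{\left(q,c \right)} = 2 c^{2}$ ($J{\left(q,c \right)} = c 2 c = 2 c^{2}$)
$l = 14$ ($l = 14 - 0 = 14 + 0 = 14$)
$a{\left(U,I \right)} = 8 \left(I + U\right)^{2}$ ($a{\left(U,I \right)} = \left(I + U\right)^{2} \cdot 1 \left(-4\right) \left(-2\right) = \left(I + U\right)^{2} \left(-4\right) \left(-2\right) = - 4 \left(I + U\right)^{2} \left(-2\right) = 8 \left(I + U\right)^{2}$)
$\frac{J{\left(-5,-281 \right)}}{\left(94 + a{\left(D{\left(2 \right)},l \right)}\right)^{2}} = \frac{2 \left(-281\right)^{2}}{\left(94 + 8 \left(14 - 5\right)^{2}\right)^{2}} = \frac{2 \cdot 78961}{\left(94 + 8 \cdot 9^{2}\right)^{2}} = \frac{157922}{\left(94 + 8 \cdot 81\right)^{2}} = \frac{157922}{\left(94 + 648\right)^{2}} = \frac{157922}{742^{2}} = \frac{157922}{550564} = 157922 \cdot \frac{1}{550564} = \frac{78961}{275282}$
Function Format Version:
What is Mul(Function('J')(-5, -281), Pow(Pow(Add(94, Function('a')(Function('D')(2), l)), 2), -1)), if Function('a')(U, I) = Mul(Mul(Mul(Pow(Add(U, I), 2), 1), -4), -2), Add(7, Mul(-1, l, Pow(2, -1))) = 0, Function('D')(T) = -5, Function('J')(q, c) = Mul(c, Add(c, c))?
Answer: Rational(78961, 275282) ≈ 0.28684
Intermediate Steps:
Function('J')(q, c) = Mul(2, Pow(c, 2)) (Function('J')(q, c) = Mul(c, Mul(2, c)) = Mul(2, Pow(c, 2)))
l = 14 (l = Add(14, Mul(-2, 0)) = Add(14, 0) = 14)
Function('a')(U, I) = Mul(8, Pow(Add(I, U), 2)) (Function('a')(U, I) = Mul(Mul(Mul(Pow(Add(I, U), 2), 1), -4), -2) = Mul(Mul(Pow(Add(I, U), 2), -4), -2) = Mul(Mul(-4, Pow(Add(I, U), 2)), -2) = Mul(8, Pow(Add(I, U), 2)))
Mul(Function('J')(-5, -281), Pow(Pow(Add(94, Function('a')(Function('D')(2), l)), 2), -1)) = Mul(Mul(2, Pow(-281, 2)), Pow(Pow(Add(94, Mul(8, Pow(Add(14, -5), 2))), 2), -1)) = Mul(Mul(2, 78961), Pow(Pow(Add(94, Mul(8, Pow(9, 2))), 2), -1)) = Mul(157922, Pow(Pow(Add(94, Mul(8, 81)), 2), -1)) = Mul(157922, Pow(Pow(Add(94, 648), 2), -1)) = Mul(157922, Pow(Pow(742, 2), -1)) = Mul(157922, Pow(550564, -1)) = Mul(157922, Rational(1, 550564)) = Rational(78961, 275282)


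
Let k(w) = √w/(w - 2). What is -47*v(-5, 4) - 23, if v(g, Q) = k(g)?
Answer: -23 + 47*I*√5/7 ≈ -23.0 + 15.014*I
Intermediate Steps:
k(w) = √w/(-2 + w)
v(g, Q) = √g/(-2 + g)
-47*v(-5, 4) - 23 = -47*√(-5)/(-2 - 5) - 23 = -47*I*√5/(-7) - 23 = -47*I*√5*(-1)/7 - 23 = -(-47)*I*√5/7 - 23 = 47*I*√5/7 - 23 = -23 + 47*I*√5/7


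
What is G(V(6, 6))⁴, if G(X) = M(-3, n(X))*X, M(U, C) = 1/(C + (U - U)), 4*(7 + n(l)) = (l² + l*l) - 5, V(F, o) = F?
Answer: 4096/28561 ≈ 0.14341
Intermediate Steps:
n(l) = -33/4 + l²/2 (n(l) = -7 + ((l² + l*l) - 5)/4 = -7 + ((l² + l²) - 5)/4 = -7 + (2*l² - 5)/4 = -7 + (-5 + 2*l²)/4 = -7 + (-5/4 + l²/2) = -33/4 + l²/2)
M(U, C) = 1/C (M(U, C) = 1/(C + 0) = 1/C)
G(X) = X/(-33/4 + X²/2)
G(V(6, 6))⁴ = (4*6/(-33 + 2*6²))⁴ = (4*6/(-33 + 2*36))⁴ = (4*6/(-33 + 72))⁴ = (4*6/39)⁴ = (4*6*(1/39))⁴ = (8/13)⁴ = 4096/28561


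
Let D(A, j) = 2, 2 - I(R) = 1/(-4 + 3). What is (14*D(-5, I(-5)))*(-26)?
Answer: -728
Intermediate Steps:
I(R) = 3 (I(R) = 2 - 1/(-4 + 3) = 2 - 1/(-1) = 2 - 1*(-1) = 2 + 1 = 3)
(14*D(-5, I(-5)))*(-26) = (14*2)*(-26) = 28*(-26) = -728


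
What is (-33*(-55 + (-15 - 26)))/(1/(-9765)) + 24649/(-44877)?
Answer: -1388293355689/44877 ≈ -3.0936e+7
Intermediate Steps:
(-33*(-55 + (-15 - 26)))/(1/(-9765)) + 24649/(-44877) = (-33*(-55 - 41))/(-1/9765) + 24649*(-1/44877) = -33*(-96)*(-9765) - 24649/44877 = 3168*(-9765) - 24649/44877 = -30935520 - 24649/44877 = -1388293355689/44877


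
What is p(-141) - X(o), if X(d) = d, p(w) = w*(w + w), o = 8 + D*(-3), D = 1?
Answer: 39757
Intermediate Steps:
o = 5 (o = 8 + 1*(-3) = 8 - 3 = 5)
p(w) = 2*w**2 (p(w) = w*(2*w) = 2*w**2)
p(-141) - X(o) = 2*(-141)**2 - 1*5 = 2*19881 - 5 = 39762 - 5 = 39757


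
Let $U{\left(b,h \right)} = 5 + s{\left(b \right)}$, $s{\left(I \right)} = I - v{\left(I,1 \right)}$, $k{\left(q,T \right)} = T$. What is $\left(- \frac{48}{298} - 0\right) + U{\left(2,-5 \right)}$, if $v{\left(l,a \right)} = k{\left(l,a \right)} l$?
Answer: $\frac{721}{149} \approx 4.8389$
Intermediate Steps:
$v{\left(l,a \right)} = a l$
$s{\left(I \right)} = 0$ ($s{\left(I \right)} = I - 1 I = I - I = 0$)
$U{\left(b,h \right)} = 5$ ($U{\left(b,h \right)} = 5 + 0 = 5$)
$\left(- \frac{48}{298} - 0\right) + U{\left(2,-5 \right)} = \left(- \frac{48}{298} - 0\right) + 5 = \left(\left(-48\right) \frac{1}{298} + \left(-63 + 63\right)\right) + 5 = \left(- \frac{24}{149} + 0\right) + 5 = - \frac{24}{149} + 5 = \frac{721}{149}$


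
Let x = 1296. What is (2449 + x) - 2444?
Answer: 1301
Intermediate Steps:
(2449 + x) - 2444 = (2449 + 1296) - 2444 = 3745 - 2444 = 1301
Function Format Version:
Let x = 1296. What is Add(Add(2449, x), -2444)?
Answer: 1301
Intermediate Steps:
Add(Add(2449, x), -2444) = Add(Add(2449, 1296), -2444) = Add(3745, -2444) = 1301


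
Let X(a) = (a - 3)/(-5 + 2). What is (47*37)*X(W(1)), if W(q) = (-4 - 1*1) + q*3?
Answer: 8695/3 ≈ 2898.3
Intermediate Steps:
W(q) = -5 + 3*q (W(q) = (-4 - 1) + 3*q = -5 + 3*q)
X(a) = 1 - a/3 (X(a) = (-3 + a)/(-3) = (-3 + a)*(-⅓) = 1 - a/3)
(47*37)*X(W(1)) = (47*37)*(1 - (-5 + 3*1)/3) = 1739*(1 - (-5 + 3)/3) = 1739*(1 - ⅓*(-2)) = 1739*(1 + ⅔) = 1739*(5/3) = 8695/3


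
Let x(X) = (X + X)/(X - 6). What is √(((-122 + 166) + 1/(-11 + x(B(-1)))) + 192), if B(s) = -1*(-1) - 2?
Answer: √53079/15 ≈ 15.359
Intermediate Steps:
B(s) = -1 (B(s) = 1 - 2 = -1)
x(X) = 2*X/(-6 + X) (x(X) = (2*X)/(-6 + X) = 2*X/(-6 + X))
√(((-122 + 166) + 1/(-11 + x(B(-1)))) + 192) = √(((-122 + 166) + 1/(-11 + 2*(-1)/(-6 - 1))) + 192) = √((44 + 1/(-11 + 2*(-1)/(-7))) + 192) = √((44 + 1/(-11 + 2*(-1)*(-⅐))) + 192) = √((44 + 1/(-11 + 2/7)) + 192) = √((44 + 1/(-75/7)) + 192) = √((44 - 7/75) + 192) = √(3293/75 + 192) = √(17693/75) = √53079/15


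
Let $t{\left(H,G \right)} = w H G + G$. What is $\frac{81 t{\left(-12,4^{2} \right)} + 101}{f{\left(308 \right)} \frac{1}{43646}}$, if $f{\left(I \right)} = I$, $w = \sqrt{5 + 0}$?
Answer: $\frac{2771521}{14} - \frac{169695648 \sqrt{5}}{77} \approx -4.73 \cdot 10^{6}$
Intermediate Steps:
$w = \sqrt{5} \approx 2.2361$
$t{\left(H,G \right)} = G + G H \sqrt{5}$ ($t{\left(H,G \right)} = \sqrt{5} H G + G = H \sqrt{5} G + G = G H \sqrt{5} + G = G + G H \sqrt{5}$)
$\frac{81 t{\left(-12,4^{2} \right)} + 101}{f{\left(308 \right)} \frac{1}{43646}} = \frac{81 \cdot 4^{2} \left(1 - 12 \sqrt{5}\right) + 101}{308 \cdot \frac{1}{43646}} = \frac{81 \cdot 16 \left(1 - 12 \sqrt{5}\right) + 101}{308 \cdot \frac{1}{43646}} = \frac{81 \left(16 - 192 \sqrt{5}\right) + 101}{\frac{154}{21823}} = \left(\left(1296 - 15552 \sqrt{5}\right) + 101\right) \frac{21823}{154} = \left(1397 - 15552 \sqrt{5}\right) \frac{21823}{154} = \frac{2771521}{14} - \frac{169695648 \sqrt{5}}{77}$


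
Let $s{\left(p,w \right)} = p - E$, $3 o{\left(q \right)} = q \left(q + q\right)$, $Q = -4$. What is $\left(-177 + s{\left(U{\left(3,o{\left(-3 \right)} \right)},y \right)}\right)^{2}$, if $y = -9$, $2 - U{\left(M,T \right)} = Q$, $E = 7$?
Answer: $31684$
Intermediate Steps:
$o{\left(q \right)} = \frac{2 q^{2}}{3}$ ($o{\left(q \right)} = \frac{q \left(q + q\right)}{3} = \frac{q 2 q}{3} = \frac{2 q^{2}}{3}$)
$U{\left(M,T \right)} = 6$ ($U{\left(M,T \right)} = 2 - -4 = 2 + 4 = 6$)
$s{\left(p,w \right)} = -7 + p$ ($s{\left(p,w \right)} = p - 7 = -7 + p$)
$\left(-177 + s{\left(U{\left(3,o{\left(-3 \right)} \right)},y \right)}\right)^{2} = \left(-177 + \left(-7 + 6\right)\right)^{2} = \left(-177 - 1\right)^{2} = \left(-178\right)^{2} = 31684$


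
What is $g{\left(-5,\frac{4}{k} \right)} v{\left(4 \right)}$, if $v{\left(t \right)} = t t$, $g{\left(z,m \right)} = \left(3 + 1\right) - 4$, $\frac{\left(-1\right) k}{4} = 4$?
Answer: $0$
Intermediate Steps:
$k = -16$ ($k = \left(-4\right) 4 = -16$)
$g{\left(z,m \right)} = 0$ ($g{\left(z,m \right)} = 4 - 4 = 0$)
$v{\left(t \right)} = t^{2}$
$g{\left(-5,\frac{4}{k} \right)} v{\left(4 \right)} = 0 \cdot 4^{2} = 0 \cdot 16 = 0$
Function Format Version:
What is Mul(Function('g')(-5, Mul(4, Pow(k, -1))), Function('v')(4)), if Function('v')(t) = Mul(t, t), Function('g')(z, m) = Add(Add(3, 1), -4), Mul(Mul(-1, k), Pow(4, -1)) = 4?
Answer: 0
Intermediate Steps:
k = -16 (k = Mul(-4, 4) = -16)
Function('g')(z, m) = 0 (Function('g')(z, m) = Add(4, -4) = 0)
Function('v')(t) = Pow(t, 2)
Mul(Function('g')(-5, Mul(4, Pow(k, -1))), Function('v')(4)) = Mul(0, Pow(4, 2)) = Mul(0, 16) = 0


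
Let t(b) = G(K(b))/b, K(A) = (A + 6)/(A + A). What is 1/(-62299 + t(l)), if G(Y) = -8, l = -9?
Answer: -9/560683 ≈ -1.6052e-5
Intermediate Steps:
K(A) = (6 + A)/(2*A) (K(A) = (6 + A)/((2*A)) = (6 + A)*(1/(2*A)) = (6 + A)/(2*A))
t(b) = -8/b
1/(-62299 + t(l)) = 1/(-62299 - 8/(-9)) = 1/(-62299 - 8*(-⅑)) = 1/(-62299 + 8/9) = 1/(-560683/9) = -9/560683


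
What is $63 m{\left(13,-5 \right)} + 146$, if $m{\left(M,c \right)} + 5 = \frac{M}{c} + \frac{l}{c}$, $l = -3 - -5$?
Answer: $-358$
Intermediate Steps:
$l = 2$ ($l = -3 + 5 = 2$)
$m{\left(M,c \right)} = -5 + \frac{2}{c} + \frac{M}{c}$ ($m{\left(M,c \right)} = -5 + \left(\frac{M}{c} + \frac{2}{c}\right) = -5 + \left(\frac{2}{c} + \frac{M}{c}\right) = -5 + \frac{2}{c} + \frac{M}{c}$)
$63 m{\left(13,-5 \right)} + 146 = 63 \frac{2 + 13 - -25}{-5} + 146 = 63 \left(- \frac{2 + 13 + 25}{5}\right) + 146 = 63 \left(\left(- \frac{1}{5}\right) 40\right) + 146 = 63 \left(-8\right) + 146 = -504 + 146 = -358$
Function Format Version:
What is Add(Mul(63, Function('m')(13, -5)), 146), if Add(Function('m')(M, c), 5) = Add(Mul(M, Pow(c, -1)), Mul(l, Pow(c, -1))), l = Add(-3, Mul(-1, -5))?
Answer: -358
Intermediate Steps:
l = 2 (l = Add(-3, 5) = 2)
Function('m')(M, c) = Add(-5, Mul(2, Pow(c, -1)), Mul(M, Pow(c, -1))) (Function('m')(M, c) = Add(-5, Add(Mul(M, Pow(c, -1)), Mul(2, Pow(c, -1)))) = Add(-5, Add(Mul(2, Pow(c, -1)), Mul(M, Pow(c, -1)))) = Add(-5, Mul(2, Pow(c, -1)), Mul(M, Pow(c, -1))))
Add(Mul(63, Function('m')(13, -5)), 146) = Add(Mul(63, Mul(Pow(-5, -1), Add(2, 13, Mul(-5, -5)))), 146) = Add(Mul(63, Mul(Rational(-1, 5), Add(2, 13, 25))), 146) = Add(Mul(63, Mul(Rational(-1, 5), 40)), 146) = Add(Mul(63, -8), 146) = Add(-504, 146) = -358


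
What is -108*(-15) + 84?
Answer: 1704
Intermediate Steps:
-108*(-15) + 84 = -18*(-90) + 84 = 1620 + 84 = 1704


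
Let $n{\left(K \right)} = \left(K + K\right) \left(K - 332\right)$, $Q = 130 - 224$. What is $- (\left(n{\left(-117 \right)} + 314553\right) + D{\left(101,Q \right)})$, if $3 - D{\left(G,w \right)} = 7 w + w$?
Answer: $-420374$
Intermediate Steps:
$Q = -94$
$n{\left(K \right)} = 2 K \left(-332 + K\right)$
$D{\left(G,w \right)} = 3 - 8 w$ ($D{\left(G,w \right)} = 3 - \left(7 w + w\right) = 3 - 8 w$)
$- (\left(n{\left(-117 \right)} + 314553\right) + D{\left(101,Q \right)}) = - (\left(2 \left(-117\right) \left(-332 - 117\right) + 314553\right) + \left(3 - -752\right)) = - (\left(2 \left(-117\right) \left(-449\right) + 314553\right) + \left(3 + 752\right)) = - (\left(105066 + 314553\right) + 755) = - (419619 + 755) = \left(-1\right) 420374 = -420374$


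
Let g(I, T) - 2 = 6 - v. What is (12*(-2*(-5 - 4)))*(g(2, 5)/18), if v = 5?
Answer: 36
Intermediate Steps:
g(I, T) = 3 (g(I, T) = 2 + (6 - 1*5) = 2 + (6 - 5) = 2 + 1 = 3)
(12*(-2*(-5 - 4)))*(g(2, 5)/18) = (12*(-2*(-5 - 4)))*(3/18) = (12*(-2*(-9)))*(3*(1/18)) = (12*18)*(⅙) = 216*(⅙) = 36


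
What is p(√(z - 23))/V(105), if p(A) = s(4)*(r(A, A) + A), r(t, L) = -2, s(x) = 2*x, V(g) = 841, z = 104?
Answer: 56/841 ≈ 0.066587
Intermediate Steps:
p(A) = -16 + 8*A (p(A) = (2*4)*(-2 + A) = 8*(-2 + A) = -16 + 8*A)
p(√(z - 23))/V(105) = (-16 + 8*√(104 - 23))/841 = (-16 + 8*√81)*(1/841) = (-16 + 8*9)*(1/841) = (-16 + 72)*(1/841) = 56*(1/841) = 56/841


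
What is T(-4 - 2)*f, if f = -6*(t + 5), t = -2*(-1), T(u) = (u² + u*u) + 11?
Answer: -3486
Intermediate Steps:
T(u) = 11 + 2*u² (T(u) = (u² + u²) + 11 = 2*u² + 11 = 11 + 2*u²)
t = 2
f = -42 (f = -6*(2 + 5) = -6*7 = -42)
T(-4 - 2)*f = (11 + 2*(-4 - 2)²)*(-42) = (11 + 2*(-6)²)*(-42) = (11 + 2*36)*(-42) = (11 + 72)*(-42) = 83*(-42) = -3486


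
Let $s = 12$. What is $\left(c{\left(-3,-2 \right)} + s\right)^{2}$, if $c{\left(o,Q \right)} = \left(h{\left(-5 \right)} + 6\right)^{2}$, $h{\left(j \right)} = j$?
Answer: $169$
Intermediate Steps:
$c{\left(o,Q \right)} = 1$ ($c{\left(o,Q \right)} = \left(-5 + 6\right)^{2} = 1^{2} = 1$)
$\left(c{\left(-3,-2 \right)} + s\right)^{2} = \left(1 + 12\right)^{2} = 13^{2} = 169$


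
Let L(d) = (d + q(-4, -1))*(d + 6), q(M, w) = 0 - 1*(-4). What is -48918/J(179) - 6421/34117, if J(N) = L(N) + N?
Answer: -943733860/580568989 ≈ -1.6255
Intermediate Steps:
q(M, w) = 4 (q(M, w) = 0 + 4 = 4)
L(d) = (4 + d)*(6 + d) (L(d) = (d + 4)*(d + 6) = (4 + d)*(6 + d))
J(N) = 24 + N² + 11*N (J(N) = (24 + N² + 10*N) + N = 24 + N² + 11*N)
-48918/J(179) - 6421/34117 = -48918/(24 + 179² + 11*179) - 6421/34117 = -48918/(24 + 32041 + 1969) - 6421*1/34117 = -48918/34034 - 6421/34117 = -48918*1/34034 - 6421/34117 = -24459/17017 - 6421/34117 = -943733860/580568989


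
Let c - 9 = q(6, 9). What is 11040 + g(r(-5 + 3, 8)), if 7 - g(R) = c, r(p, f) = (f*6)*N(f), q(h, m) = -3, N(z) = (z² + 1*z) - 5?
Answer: 11041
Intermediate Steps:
N(z) = -5 + z + z² (N(z) = (z² + z) - 5 = (z + z²) - 5 = -5 + z + z²)
c = 6 (c = 9 - 3 = 6)
r(p, f) = 6*f*(-5 + f + f²) (r(p, f) = (f*6)*(-5 + f + f²) = (6*f)*(-5 + f + f²) = 6*f*(-5 + f + f²))
g(R) = 1 (g(R) = 7 - 1*6 = 7 - 6 = 1)
11040 + g(r(-5 + 3, 8)) = 11040 + 1 = 11041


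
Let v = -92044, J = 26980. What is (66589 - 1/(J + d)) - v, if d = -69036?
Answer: 6671469449/42056 ≈ 1.5863e+5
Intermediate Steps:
(66589 - 1/(J + d)) - v = (66589 - 1/(26980 - 69036)) - 1*(-92044) = (66589 - 1/(-42056)) + 92044 = (66589 - 1*(-1/42056)) + 92044 = (66589 + 1/42056) + 92044 = 2800466985/42056 + 92044 = 6671469449/42056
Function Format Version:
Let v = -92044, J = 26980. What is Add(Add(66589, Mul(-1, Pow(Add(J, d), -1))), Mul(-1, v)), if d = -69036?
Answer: Rational(6671469449, 42056) ≈ 1.5863e+5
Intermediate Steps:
Add(Add(66589, Mul(-1, Pow(Add(J, d), -1))), Mul(-1, v)) = Add(Add(66589, Mul(-1, Pow(Add(26980, -69036), -1))), Mul(-1, -92044)) = Add(Add(66589, Mul(-1, Pow(-42056, -1))), 92044) = Add(Add(66589, Mul(-1, Rational(-1, 42056))), 92044) = Add(Add(66589, Rational(1, 42056)), 92044) = Add(Rational(2800466985, 42056), 92044) = Rational(6671469449, 42056)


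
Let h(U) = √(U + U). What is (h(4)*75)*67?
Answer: 10050*√2 ≈ 14213.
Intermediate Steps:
h(U) = √2*√U (h(U) = √(2*U) = √2*√U)
(h(4)*75)*67 = ((√2*√4)*75)*67 = ((√2*2)*75)*67 = ((2*√2)*75)*67 = (150*√2)*67 = 10050*√2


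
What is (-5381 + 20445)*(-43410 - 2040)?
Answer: -684658800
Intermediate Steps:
(-5381 + 20445)*(-43410 - 2040) = 15064*(-45450) = -684658800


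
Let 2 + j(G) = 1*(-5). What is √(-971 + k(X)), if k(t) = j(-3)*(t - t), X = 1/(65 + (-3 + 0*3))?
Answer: I*√971 ≈ 31.161*I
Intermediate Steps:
j(G) = -7 (j(G) = -2 + 1*(-5) = -2 - 5 = -7)
X = 1/62 (X = 1/(65 + (-3 + 0)) = 1/(65 - 3) = 1/62 ≈ 0.016129)
k(t) = 0 (k(t) = -7*(t - t) = -7*0 = 0)
√(-971 + k(X)) = √(-971 + 0) = √(-971) = I*√971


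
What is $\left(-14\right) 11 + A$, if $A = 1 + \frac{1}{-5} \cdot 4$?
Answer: $- \frac{769}{5} \approx -153.8$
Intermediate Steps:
$A = \frac{1}{5}$ ($A = 1 - \frac{4}{5} = \frac{1}{5} \approx 0.2$)
$\left(-14\right) 11 + A = \left(-14\right) 11 + \frac{1}{5} = -154 + \frac{1}{5} = - \frac{769}{5}$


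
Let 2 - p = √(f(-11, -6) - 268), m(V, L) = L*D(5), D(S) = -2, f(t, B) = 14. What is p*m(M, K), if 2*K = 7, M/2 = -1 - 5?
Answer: -14 + 7*I*√254 ≈ -14.0 + 111.56*I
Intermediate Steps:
M = -12 (M = 2*(-1 - 5) = 2*(-6) = -12)
K = 7/2 (K = (½)*7 = 7/2 ≈ 3.5000)
m(V, L) = -2*L (m(V, L) = L*(-2) = -2*L)
p = 2 - I*√254 (p = 2 - √(14 - 268) = 2 - √(-254) = 2 - I*√254 ≈ 2.0 - 15.937*I)
p*m(M, K) = (2 - I*√254)*(-2*7/2) = (2 - I*√254)*(-7) = -14 + 7*I*√254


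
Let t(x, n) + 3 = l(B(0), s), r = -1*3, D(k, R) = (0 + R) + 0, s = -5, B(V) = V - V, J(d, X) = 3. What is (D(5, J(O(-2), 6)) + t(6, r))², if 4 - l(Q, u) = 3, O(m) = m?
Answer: 1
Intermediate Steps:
B(V) = 0
D(k, R) = R (D(k, R) = R + 0 = R)
r = -3
l(Q, u) = 1 (l(Q, u) = 4 - 1*3 = 4 - 3 = 1)
t(x, n) = -2 (t(x, n) = -3 + 1 = -2)
(D(5, J(O(-2), 6)) + t(6, r))² = (3 - 2)² = 1² = 1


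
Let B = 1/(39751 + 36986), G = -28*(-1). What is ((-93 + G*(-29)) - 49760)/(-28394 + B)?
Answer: 3887880105/2178870377 ≈ 1.7844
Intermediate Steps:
G = 28
B = 1/76737 ≈ 1.3032e-5
((-93 + G*(-29)) - 49760)/(-28394 + B) = ((-93 + 28*(-29)) - 49760)/(-28394 + 1/76737) = ((-93 - 812) - 49760)/(-2178870377/76737) = (-905 - 49760)*(-76737/2178870377) = -50665*(-76737/2178870377) = 3887880105/2178870377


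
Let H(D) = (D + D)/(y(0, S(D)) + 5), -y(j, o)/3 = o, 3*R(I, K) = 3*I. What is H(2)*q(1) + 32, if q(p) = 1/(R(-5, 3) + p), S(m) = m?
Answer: 33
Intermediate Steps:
R(I, K) = I (R(I, K) = (3*I)/3 = I)
y(j, o) = -3*o
q(p) = 1/(-5 + p)
H(D) = 2*D/(5 - 3*D) (H(D) = (D + D)/(-3*D + 5) = (2*D)/(5 - 3*D) = 2*D/(5 - 3*D))
H(2)*q(1) + 32 = (-2*2/(-5 + 3*2))/(-5 + 1) + 32 = -2*2/(-5 + 6)/(-4) + 32 = -2*2/1*(-1/4) + 32 = -2*2*1*(-1/4) + 32 = -4*(-1/4) + 32 = 1 + 32 = 33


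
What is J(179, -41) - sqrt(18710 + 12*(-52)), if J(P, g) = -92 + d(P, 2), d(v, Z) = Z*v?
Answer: 266 - sqrt(18086) ≈ 131.52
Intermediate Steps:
J(P, g) = -92 + 2*P
J(179, -41) - sqrt(18710 + 12*(-52)) = (-92 + 2*179) - sqrt(18710 + 12*(-52)) = (-92 + 358) - sqrt(18710 - 624) = 266 - sqrt(18086)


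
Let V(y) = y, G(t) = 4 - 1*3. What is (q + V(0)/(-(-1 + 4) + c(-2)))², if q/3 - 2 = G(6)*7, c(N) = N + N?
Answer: 729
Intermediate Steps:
G(t) = 1 (G(t) = 4 - 3 = 1)
c(N) = 2*N
q = 27 (q = 6 + 3*(1*7) = 6 + 3*7 = 6 + 21 = 27)
(q + V(0)/(-(-1 + 4) + c(-2)))² = (27 + 0/(-(-1 + 4) + 2*(-2)))² = (27 + 0/(-1*3 - 4))² = (27 + 0/(-3 - 4))² = (27 + 0/(-7))² = (27 + 0*(-⅐))² = (27 + 0)² = 27² = 729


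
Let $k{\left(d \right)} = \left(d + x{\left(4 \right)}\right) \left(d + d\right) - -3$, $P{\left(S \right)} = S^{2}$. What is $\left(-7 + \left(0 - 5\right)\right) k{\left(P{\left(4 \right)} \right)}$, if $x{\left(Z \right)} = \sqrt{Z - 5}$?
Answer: $-6180 - 384 i \approx -6180.0 - 384.0 i$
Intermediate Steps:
$x{\left(Z \right)} = \sqrt{-5 + Z}$
$k{\left(d \right)} = 3 + 2 d \left(i + d\right)$ ($k{\left(d \right)} = \left(d + \sqrt{-5 + 4}\right) \left(d + d\right) - -3 = \left(d + \sqrt{-1}\right) 2 d + 3 = \left(d + i\right) 2 d + 3 = \left(i + d\right) 2 d + 3 = 2 d \left(i + d\right) + 3 = 3 + 2 d \left(i + d\right)$)
$\left(-7 + \left(0 - 5\right)\right) k{\left(P{\left(4 \right)} \right)} = \left(-7 + \left(0 - 5\right)\right) \left(3 + 2 \left(4^{2}\right)^{2} + 2 i 4^{2}\right) = \left(-7 - 5\right) \left(3 + 2 \cdot 16^{2} + 2 i 16\right) = - 12 \left(3 + 2 \cdot 256 + 32 i\right) = - 12 \left(3 + 512 + 32 i\right) = - 12 \left(515 + 32 i\right) = -6180 - 384 i$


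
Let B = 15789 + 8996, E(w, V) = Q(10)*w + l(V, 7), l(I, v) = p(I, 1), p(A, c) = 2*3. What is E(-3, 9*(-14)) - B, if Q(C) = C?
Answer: -24809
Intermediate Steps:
p(A, c) = 6
l(I, v) = 6
E(w, V) = 6 + 10*w (E(w, V) = 10*w + 6 = 6 + 10*w)
B = 24785
E(-3, 9*(-14)) - B = (6 + 10*(-3)) - 1*24785 = (6 - 30) - 24785 = -24 - 24785 = -24809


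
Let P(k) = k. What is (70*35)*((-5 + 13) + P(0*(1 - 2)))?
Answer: 19600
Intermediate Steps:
(70*35)*((-5 + 13) + P(0*(1 - 2))) = (70*35)*((-5 + 13) + 0*(1 - 2)) = 2450*(8 + 0*(-1)) = 2450*(8 + 0) = 2450*8 = 19600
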